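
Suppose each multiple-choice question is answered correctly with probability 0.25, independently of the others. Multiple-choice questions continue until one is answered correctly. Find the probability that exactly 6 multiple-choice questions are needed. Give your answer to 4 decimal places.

0.0593

Geometric (trials to first success), p = 0.25.
P(Y = 6) = (1−p)^5 · p = 0.2373 · 0.25 = 0.059326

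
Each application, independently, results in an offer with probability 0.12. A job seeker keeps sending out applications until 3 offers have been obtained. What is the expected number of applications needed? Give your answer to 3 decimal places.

25.000

Y = total applications until the third success; negative binomial with r=3, p=0.12.
E[Y] = r / p = 3 / 0.12 = 25.00000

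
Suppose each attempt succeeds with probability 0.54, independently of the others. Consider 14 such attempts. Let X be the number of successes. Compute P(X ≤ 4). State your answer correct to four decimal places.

X ~ Binomial(14, 0.54); P(X ≤ 4) = Σ C(14,k) p^k (1−p)^(14−k) over k:
  k=0: C(14,0)·0.54^0·0.46^14 = 0.000019
  k=1: C(14,1)·0.54^1·0.46^13 = 0.000312
  k=2: C(14,2)·0.54^2·0.46^12 = 0.002382
  k=3: C(14,3)·0.54^3·0.46^11 = 0.011185
  k=4: C(14,4)·0.54^4·0.46^10 = 0.036107
Total = 0.050004

0.0500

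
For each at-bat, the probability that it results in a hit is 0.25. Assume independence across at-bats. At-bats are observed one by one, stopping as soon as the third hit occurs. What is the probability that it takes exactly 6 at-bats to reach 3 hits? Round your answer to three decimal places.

0.066

Y = trial on which the third success occurs; negative binomial, r=3, p=0.25.
P(Y=6) = C(5,2) · p^3 · (1−p)^3
= 10 · 0.015625 · 0.42188 = 0.06592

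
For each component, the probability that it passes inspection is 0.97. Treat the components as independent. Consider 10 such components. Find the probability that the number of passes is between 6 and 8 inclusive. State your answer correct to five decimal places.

X ~ Binomial(10, 0.97); P(6 ≤ X ≤ 8) = Σ C(10,k) p^k (1−p)^(10−k) over k:
  k=6: C(10,6)·0.97^6·0.03^4 = 0.0001417
  k=7: C(10,7)·0.97^7·0.03^3 = 0.0026179
  k=8: C(10,8)·0.97^8·0.03^2 = 0.0317416
Total = 0.0345012

0.03450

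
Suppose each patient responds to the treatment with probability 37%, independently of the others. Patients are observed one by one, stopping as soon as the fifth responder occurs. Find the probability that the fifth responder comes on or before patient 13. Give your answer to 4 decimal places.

0.5603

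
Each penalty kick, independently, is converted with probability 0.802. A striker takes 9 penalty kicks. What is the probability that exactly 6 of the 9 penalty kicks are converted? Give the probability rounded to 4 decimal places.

X ~ Binomial(n=9, p=0.802).
P(X=6) = C(9,6) · p^6 · (1−p)^3
= 84 · 0.2661 · 0.0077624 = 0.173509

0.1735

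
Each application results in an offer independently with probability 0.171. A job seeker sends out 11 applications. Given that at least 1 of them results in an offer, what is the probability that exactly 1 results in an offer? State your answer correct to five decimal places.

X ~ Binomial(11, 0.171). Want P(X=1 | X≥1) = P(X=1) / P(X≥1).
P(X=1) = C(11,1)·0.171^1·0.829^10 = 0.2883594
P(X≥1) = 1 − 0.1270866 = 0.8729134
Ratio = 0.2883594 / 0.8729134 = 0.3303414

0.33034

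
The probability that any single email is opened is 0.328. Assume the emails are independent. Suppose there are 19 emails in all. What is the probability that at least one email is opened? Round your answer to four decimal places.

0.9995

P(at least one) = 1 − P(none) = 1 − (1 − 0.328)^19
= 1 − 0.000525 = 0.999475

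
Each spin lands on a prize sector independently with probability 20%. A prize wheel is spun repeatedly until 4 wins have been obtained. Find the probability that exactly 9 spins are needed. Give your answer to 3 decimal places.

Y = trial on which the fourth success occurs; negative binomial, r=4, p=0.20.
P(Y=9) = C(8,3) · p^4 · (1−p)^5
= 56 · 0.0016 · 0.32768 = 0.02936

0.029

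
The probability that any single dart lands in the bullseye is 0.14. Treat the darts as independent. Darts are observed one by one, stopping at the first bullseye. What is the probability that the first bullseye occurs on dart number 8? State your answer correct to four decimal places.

Geometric (trials to first success), p = 0.14.
P(Y = 8) = (1−p)^7 · p = 0.34793 · 0.14 = 0.048710

0.0487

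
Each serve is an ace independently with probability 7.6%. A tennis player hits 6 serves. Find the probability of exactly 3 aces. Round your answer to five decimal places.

0.00693

X ~ Binomial(n=6, p=0.076).
P(X=3) = C(6,3) · p^3 · (1−p)^3
= 20 · 0.00043898 · 0.78889 = 0.0069261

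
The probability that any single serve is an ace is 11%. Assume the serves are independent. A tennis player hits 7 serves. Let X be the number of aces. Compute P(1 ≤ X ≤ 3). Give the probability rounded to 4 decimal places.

X ~ Binomial(7, 0.11); P(1 ≤ X ≤ 3) = Σ C(7,k) p^k (1−p)^(7−k) over k:
  k=1: C(7,1)·0.11^1·0.89^6 = 0.382676
  k=2: C(7,2)·0.11^2·0.89^5 = 0.141891
  k=3: C(7,3)·0.11^3·0.89^4 = 0.029228
Total = 0.553795

0.5538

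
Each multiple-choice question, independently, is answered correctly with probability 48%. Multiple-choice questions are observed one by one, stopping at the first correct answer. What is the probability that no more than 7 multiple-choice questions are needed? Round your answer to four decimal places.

Y = number of multiple-choice questions to the first success; geometric, p = 0.48.
P(Y ≤ 7) = 1 − (1−p)^7 = 1 − 0.010281 = 0.989719

0.9897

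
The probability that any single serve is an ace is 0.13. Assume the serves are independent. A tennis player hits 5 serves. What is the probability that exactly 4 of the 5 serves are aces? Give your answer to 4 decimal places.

X ~ Binomial(n=5, p=0.13).
P(X=4) = C(5,4) · p^4 · (1−p)^1
= 5 · 0.00028561 · 0.87 = 0.001242

0.0012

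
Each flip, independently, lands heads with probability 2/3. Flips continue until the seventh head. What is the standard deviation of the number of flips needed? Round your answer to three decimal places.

2.291

Y = total flips until the seventh success; negative binomial with r=7, p=0.666667.
SD(Y) = √[r(1−p)/p²] = √(5.25000) = 2.29129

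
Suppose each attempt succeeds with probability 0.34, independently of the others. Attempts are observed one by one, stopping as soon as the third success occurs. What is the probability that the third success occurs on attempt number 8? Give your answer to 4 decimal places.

0.1034

Y = trial on which the third success occurs; negative binomial, r=3, p=0.34.
P(Y=8) = C(7,2) · p^3 · (1−p)^5
= 21 · 0.039304 · 0.12523 = 0.103366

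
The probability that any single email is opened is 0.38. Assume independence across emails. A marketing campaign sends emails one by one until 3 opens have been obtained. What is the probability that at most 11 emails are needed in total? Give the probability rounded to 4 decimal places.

0.8522

Finishing within 11 emails ⇔ at least 3 successes in the first 11. With X ~ Binomial(11, 0.38), P(Y ≤ 11) = 1 − P(X ≤ 2).
  k=0: C(11,0)·0.38^0·0.62^11 = 0.005204
  k=1: C(11,1)·0.38^1·0.62^10 = 0.035083
  k=2: C(11,2)·0.38^2·0.62^9 = 0.107512
1 − 0.147798 = 0.852202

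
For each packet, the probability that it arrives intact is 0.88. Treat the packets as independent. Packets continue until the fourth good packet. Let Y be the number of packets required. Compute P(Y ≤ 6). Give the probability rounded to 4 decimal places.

0.9739

Finishing within 6 packets ⇔ at least 4 successes in the first 6. With X ~ Binomial(6, 0.88), P(Y ≤ 6) = 1 − P(X ≤ 3).
  k=0: C(6,0)·0.88^0·0.12^6 = 0.000003
  k=1: C(6,1)·0.88^1·0.12^5 = 0.000131
  k=2: C(6,2)·0.88^2·0.12^4 = 0.002409
  k=3: C(6,3)·0.88^3·0.12^3 = 0.023552
1 − 0.026095 = 0.973905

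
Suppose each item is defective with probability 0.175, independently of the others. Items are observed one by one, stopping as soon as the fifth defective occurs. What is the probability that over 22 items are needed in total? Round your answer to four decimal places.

0.6617

Needing more than 22 items ⇔ fewer than 5 successes in the first 22. With X ~ Binomial(22, 0.175), P(Y > 22) = P(X ≤ 4).
  k=0: C(22,0)·0.175^0·0.825^22 = 0.014521
  k=1: C(22,1)·0.175^1·0.825^21 = 0.067763
  k=2: C(22,2)·0.175^2·0.825^20 = 0.150927
  k=3: C(22,3)·0.175^3·0.825^19 = 0.213432
  k=4: C(22,4)·0.175^4·0.825^18 = 0.215049
P(X ≤ 4) = 0.661692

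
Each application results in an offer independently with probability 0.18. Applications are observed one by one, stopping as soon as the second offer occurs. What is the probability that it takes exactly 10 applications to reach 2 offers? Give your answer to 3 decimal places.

Y = trial on which the second success occurs; negative binomial, r=2, p=0.18.
P(Y=10) = C(9,1) · p^2 · (1−p)^8
= 9 · 0.0324 · 0.20441 = 0.05961

0.060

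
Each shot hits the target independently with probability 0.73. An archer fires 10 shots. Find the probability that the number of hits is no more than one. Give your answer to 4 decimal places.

0.0001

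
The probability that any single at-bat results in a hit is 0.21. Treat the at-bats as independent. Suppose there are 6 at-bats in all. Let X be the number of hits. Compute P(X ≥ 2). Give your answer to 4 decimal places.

X ~ Binomial(6, 0.21); P(X ≥ 2) = Σ C(6,k) p^k (1−p)^(6−k) over k:
  k=2: C(6,2)·0.21^2·0.79^4 = 0.257655
  k=3: C(6,3)·0.21^3·0.79^3 = 0.091321
  k=4: C(6,4)·0.21^4·0.79^2 = 0.018206
  k=5: C(6,5)·0.21^5·0.79^1 = 0.001936
  k=6: C(6,6)·0.21^6·0.79^0 = 0.000086
Total = 0.369203

0.3692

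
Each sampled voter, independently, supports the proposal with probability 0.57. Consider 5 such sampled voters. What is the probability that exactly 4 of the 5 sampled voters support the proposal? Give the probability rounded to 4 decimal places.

0.2270

X ~ Binomial(n=5, p=0.57).
P(X=4) = C(5,4) · p^4 · (1−p)^1
= 5 · 0.10556 · 0.43 = 0.226954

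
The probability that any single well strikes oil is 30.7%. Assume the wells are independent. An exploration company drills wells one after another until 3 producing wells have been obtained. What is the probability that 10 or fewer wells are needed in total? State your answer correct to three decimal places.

0.636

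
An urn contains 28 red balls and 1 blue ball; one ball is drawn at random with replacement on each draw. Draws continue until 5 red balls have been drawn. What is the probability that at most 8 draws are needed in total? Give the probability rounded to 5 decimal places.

Finishing within 8 draws ⇔ at least 5 successes in the first 8. With X ~ Binomial(8, 0.965517), P(Y ≤ 8) = 1 − P(X ≤ 4).
  k=0: C(8,0)·0.965517^0·0.034483^8 = 0.0000000
  k=1: C(8,1)·0.965517^1·0.034483^7 = 0.0000000
  k=2: C(8,2)·0.965517^2·0.034483^6 = 0.0000000
  k=3: C(8,3)·0.965517^3·0.034483^5 = 0.0000025
  k=4: C(8,4)·0.965517^4·0.034483^4 = 0.0000860
1 − 0.0000885 = 0.9999115

0.99991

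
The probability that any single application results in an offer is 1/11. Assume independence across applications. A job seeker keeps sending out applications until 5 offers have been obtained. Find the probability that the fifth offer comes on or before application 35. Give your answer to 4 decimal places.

Finishing within 35 applications ⇔ at least 5 successes in the first 35. With X ~ Binomial(35, 0.090909), P(Y ≤ 35) = 1 − P(X ≤ 4).
  k=0: C(35,0)·0.090909^0·0.909091^35 = 0.035584
  k=1: C(35,1)·0.090909^1·0.909091^34 = 0.124544
  k=2: C(35,2)·0.090909^2·0.909091^33 = 0.211725
  k=3: C(35,3)·0.090909^3·0.909091^32 = 0.232898
  k=4: C(35,4)·0.090909^4·0.909091^31 = 0.186318
1 − 0.791070 = 0.208930

0.2089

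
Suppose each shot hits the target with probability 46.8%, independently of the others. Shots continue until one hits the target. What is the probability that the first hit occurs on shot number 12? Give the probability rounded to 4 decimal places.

0.0005

Geometric (trials to first success), p = 0.468.
P(Y = 12) = (1−p)^11 · p = 0.00096611 · 0.468 = 0.000452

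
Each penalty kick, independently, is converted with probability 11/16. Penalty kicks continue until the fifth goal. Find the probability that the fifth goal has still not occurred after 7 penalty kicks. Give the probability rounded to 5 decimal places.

Needing more than 7 penalty kicks ⇔ fewer than 5 successes in the first 7. With X ~ Binomial(7, 0.6875), P(Y > 7) = P(X ≤ 4).
  k=0: C(7,0)·0.6875^0·0.3125^7 = 0.0002910
  k=1: C(7,1)·0.6875^1·0.3125^6 = 0.0044820
  k=2: C(7,2)·0.6875^2·0.3125^5 = 0.0295811
  k=3: C(7,3)·0.6875^3·0.3125^4 = 0.1084642
  k=4: C(7,4)·0.6875^4·0.3125^3 = 0.2386211
P(X ≤ 4) = 0.3814395

0.38144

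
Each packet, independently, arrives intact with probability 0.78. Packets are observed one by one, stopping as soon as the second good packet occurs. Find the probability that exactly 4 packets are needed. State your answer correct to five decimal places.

0.08834

Y = trial on which the second success occurs; negative binomial, r=2, p=0.78.
P(Y=4) = C(3,1) · p^2 · (1−p)^2
= 3 · 0.6084 · 0.0484 = 0.0883397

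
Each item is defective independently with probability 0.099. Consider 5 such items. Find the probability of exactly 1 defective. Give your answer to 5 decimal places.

X ~ Binomial(n=5, p=0.099).
P(X=1) = C(5,1) · p^1 · (1−p)^4
= 5 · 0.099 · 0.65902 = 0.3262153

0.32622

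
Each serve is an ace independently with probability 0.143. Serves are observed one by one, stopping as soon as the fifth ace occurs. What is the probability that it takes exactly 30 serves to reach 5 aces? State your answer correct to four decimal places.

0.0300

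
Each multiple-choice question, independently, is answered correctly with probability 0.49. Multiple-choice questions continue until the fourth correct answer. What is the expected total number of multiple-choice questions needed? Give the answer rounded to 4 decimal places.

8.1633

Y = total multiple-choice questions until the fourth success; negative binomial with r=4, p=0.49.
E[Y] = r / p = 4 / 0.49 = 8.163265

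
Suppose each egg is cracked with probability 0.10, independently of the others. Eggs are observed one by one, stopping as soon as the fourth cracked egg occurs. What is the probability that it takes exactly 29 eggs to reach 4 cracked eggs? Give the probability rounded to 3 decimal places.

0.024

Y = trial on which the fourth success occurs; negative binomial, r=4, p=0.10.
P(Y=29) = C(28,3) · p^4 · (1−p)^25
= 3276 · 0.0001 · 0.07179 = 0.02352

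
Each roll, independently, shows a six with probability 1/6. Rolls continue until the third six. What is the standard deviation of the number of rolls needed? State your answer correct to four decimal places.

9.4868

Y = total rolls until the third success; negative binomial with r=3, p=0.166667.
SD(Y) = √[r(1−p)/p²] = √(90.000000) = 9.486833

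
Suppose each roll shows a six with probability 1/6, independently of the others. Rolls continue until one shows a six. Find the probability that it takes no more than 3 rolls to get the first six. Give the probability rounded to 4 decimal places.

0.4213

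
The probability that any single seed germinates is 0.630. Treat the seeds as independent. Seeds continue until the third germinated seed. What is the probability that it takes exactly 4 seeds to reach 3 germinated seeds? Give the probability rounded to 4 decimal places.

0.2776

Y = trial on which the third success occurs; negative binomial, r=3, p=0.63.
P(Y=4) = C(3,2) · p^3 · (1−p)^1
= 3 · 0.25005 · 0.37 = 0.277552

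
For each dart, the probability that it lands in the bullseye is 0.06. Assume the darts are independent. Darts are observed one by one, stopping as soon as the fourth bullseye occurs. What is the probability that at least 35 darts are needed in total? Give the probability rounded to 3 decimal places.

0.855

Needing more than 34 darts ⇔ fewer than 4 successes in the first 34. With X ~ Binomial(34, 0.06), P(Y > 34) = P(X ≤ 3).
  k=0: C(34,0)·0.06^0·0.94^34 = 0.12200
  k=1: C(34,1)·0.06^1·0.94^33 = 0.26476
  k=2: C(34,2)·0.06^2·0.94^32 = 0.27884
  k=3: C(34,3)·0.06^3·0.94^31 = 0.18985
P(X ≤ 3) = 0.85544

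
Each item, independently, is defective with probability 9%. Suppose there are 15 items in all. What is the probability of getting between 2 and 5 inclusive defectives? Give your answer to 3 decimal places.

0.395

X ~ Binomial(15, 0.09); P(2 ≤ X ≤ 5) = Σ C(15,k) p^k (1−p)^(15−k) over k:
  k=2: C(15,2)·0.09^2·0.91^13 = 0.24958
  k=3: C(15,3)·0.09^3·0.91^12 = 0.10696
  k=4: C(15,4)·0.09^4·0.91^11 = 0.03174
  k=5: C(15,5)·0.09^5·0.91^10 = 0.00691
Total = 0.39519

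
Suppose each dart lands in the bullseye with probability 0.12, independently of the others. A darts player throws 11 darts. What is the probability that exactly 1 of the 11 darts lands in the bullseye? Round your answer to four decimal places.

0.3676

X ~ Binomial(n=11, p=0.12).
P(X=1) = C(11,1) · p^1 · (1−p)^10
= 11 · 0.12 · 0.2785 = 0.367621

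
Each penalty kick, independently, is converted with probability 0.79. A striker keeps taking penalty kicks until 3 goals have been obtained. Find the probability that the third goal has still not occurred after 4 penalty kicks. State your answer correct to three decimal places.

0.196

Needing more than 4 penalty kicks ⇔ fewer than 3 successes in the first 4. With X ~ Binomial(4, 0.79), P(Y > 4) = P(X ≤ 2).
  k=0: C(4,0)·0.79^0·0.21^4 = 0.00194
  k=1: C(4,1)·0.79^1·0.21^3 = 0.02926
  k=2: C(4,2)·0.79^2·0.21^2 = 0.16514
P(X ≤ 2) = 0.19635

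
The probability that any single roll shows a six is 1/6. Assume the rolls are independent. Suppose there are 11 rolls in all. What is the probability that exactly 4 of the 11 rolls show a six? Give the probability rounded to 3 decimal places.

0.071

X ~ Binomial(n=11, p=0.166667).
P(X=4) = C(11,4) · p^4 · (1−p)^7
= 330 · 0.0007716 · 0.27908 = 0.07106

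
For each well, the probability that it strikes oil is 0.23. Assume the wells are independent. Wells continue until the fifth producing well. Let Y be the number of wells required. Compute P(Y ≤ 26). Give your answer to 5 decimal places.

Finishing within 26 wells ⇔ at least 5 successes in the first 26. With X ~ Binomial(26, 0.23), P(Y ≤ 26) = 1 − P(X ≤ 4).
  k=0: C(26,0)·0.23^0·0.77^26 = 0.0011188
  k=1: C(26,1)·0.23^1·0.77^25 = 0.0086890
  k=2: C(26,2)·0.23^2·0.77^24 = 0.0324427
  k=3: C(26,3)·0.23^3·0.77^23 = 0.0775253
  k=4: C(26,4)·0.23^4·0.77^22 = 0.1331522
1 − 0.2529280 = 0.7470720

0.74707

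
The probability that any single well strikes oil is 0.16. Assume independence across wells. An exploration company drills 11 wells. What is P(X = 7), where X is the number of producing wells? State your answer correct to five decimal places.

X ~ Binomial(n=11, p=0.16).
P(X=7) = C(11,7) · p^7 · (1−p)^4
= 330 · 2.6844e-06 · 0.49787 = 0.0004410

0.00044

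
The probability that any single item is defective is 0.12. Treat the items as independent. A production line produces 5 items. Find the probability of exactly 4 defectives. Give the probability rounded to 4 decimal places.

X ~ Binomial(n=5, p=0.12).
P(X=4) = C(5,4) · p^4 · (1−p)^1
= 5 · 0.00020736 · 0.88 = 0.000912

0.0009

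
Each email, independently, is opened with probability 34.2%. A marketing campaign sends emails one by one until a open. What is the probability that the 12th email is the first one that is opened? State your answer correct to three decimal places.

0.003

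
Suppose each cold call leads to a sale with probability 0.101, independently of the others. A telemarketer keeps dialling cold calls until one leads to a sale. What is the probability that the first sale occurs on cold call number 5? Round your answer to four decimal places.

Geometric (trials to first success), p = 0.101.
P(Y = 5) = (1−p)^4 · p = 0.65319 · 0.101 = 0.065972

0.0660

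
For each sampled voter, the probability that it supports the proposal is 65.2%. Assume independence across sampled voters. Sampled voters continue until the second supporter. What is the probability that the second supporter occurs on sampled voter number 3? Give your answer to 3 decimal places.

Y = trial on which the second success occurs; negative binomial, r=2, p=0.652.
P(Y=3) = C(2,1) · p^2 · (1−p)^1
= 2 · 0.4251 · 0.348 = 0.29587

0.296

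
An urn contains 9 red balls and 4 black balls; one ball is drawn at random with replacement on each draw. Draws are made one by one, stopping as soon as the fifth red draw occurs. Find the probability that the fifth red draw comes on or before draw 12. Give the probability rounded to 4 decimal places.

Finishing within 12 draws ⇔ at least 5 successes in the first 12. With X ~ Binomial(12, 0.692308), P(Y ≤ 12) = 1 − P(X ≤ 4).
  k=0: C(12,0)·0.692308^0·0.307692^12 = 0.000001
  k=1: C(12,1)·0.692308^1·0.307692^11 = 0.000019
  k=2: C(12,2)·0.692308^2·0.307692^10 = 0.000241
  k=3: C(12,3)·0.692308^3·0.307692^9 = 0.001805
  k=4: C(12,4)·0.692308^4·0.307692^8 = 0.009136
1 − 0.011201 = 0.988799

0.9888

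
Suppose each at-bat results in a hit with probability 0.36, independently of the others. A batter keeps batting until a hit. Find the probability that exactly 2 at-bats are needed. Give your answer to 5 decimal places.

Geometric (trials to first success), p = 0.36.
P(Y = 2) = (1−p)^1 · p = 0.64 · 0.36 = 0.2304000

0.23040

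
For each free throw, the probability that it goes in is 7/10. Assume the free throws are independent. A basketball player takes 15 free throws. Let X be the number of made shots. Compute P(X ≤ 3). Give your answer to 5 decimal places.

0.00009

X ~ Binomial(15, 0.70); P(X ≤ 3) = Σ C(15,k) p^k (1−p)^(15−k) over k:
  k=0: C(15,0)·0.70^0·0.30^15 = 0.0000000
  k=1: C(15,1)·0.70^1·0.30^14 = 0.0000005
  k=2: C(15,2)·0.70^2·0.30^13 = 0.0000082
  k=3: C(15,3)·0.70^3·0.30^12 = 0.0000829
Total = 0.0000917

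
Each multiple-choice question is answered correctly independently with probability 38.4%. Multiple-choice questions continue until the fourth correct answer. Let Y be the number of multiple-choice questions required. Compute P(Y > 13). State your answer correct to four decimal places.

Needing more than 13 multiple-choice questions ⇔ fewer than 4 successes in the first 13. With X ~ Binomial(13, 0.384), P(Y > 13) = P(X ≤ 3).
  k=0: C(13,0)·0.384^0·0.616^13 = 0.001839
  k=1: C(13,1)·0.384^1·0.616^12 = 0.014902
  k=2: C(13,2)·0.384^2·0.616^11 = 0.055737
  k=3: C(13,3)·0.384^3·0.616^10 = 0.127399
P(X ≤ 3) = 0.199877

0.1999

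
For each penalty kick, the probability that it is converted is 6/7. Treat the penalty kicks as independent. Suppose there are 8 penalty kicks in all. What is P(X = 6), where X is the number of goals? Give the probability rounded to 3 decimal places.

0.227

X ~ Binomial(n=8, p=0.857143).
P(X=6) = C(8,6) · p^6 · (1−p)^2
= 28 · 0.39657 · 0.020408 = 0.22661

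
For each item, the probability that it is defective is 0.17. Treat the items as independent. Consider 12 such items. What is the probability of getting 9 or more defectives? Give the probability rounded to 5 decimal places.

X ~ Binomial(12, 0.17); P(X ≥ 9) = Σ C(12,k) p^k (1−p)^(12−k) over k:
  k=9: C(12,9)·0.17^9·0.83^3 = 0.0000149
  k=10: C(12,10)·0.17^10·0.83^2 = 0.0000009
  k=11: C(12,11)·0.17^11·0.83^1 = 0.0000000
  k=12: C(12,12)·0.17^12·0.83^0 = 0.0000000
Total = 0.0000159

0.00002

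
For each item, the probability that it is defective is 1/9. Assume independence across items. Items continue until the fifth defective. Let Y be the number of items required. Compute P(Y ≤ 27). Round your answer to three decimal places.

0.174

Finishing within 27 items ⇔ at least 5 successes in the first 27. With X ~ Binomial(27, 0.111111), P(Y ≤ 27) = 1 − P(X ≤ 4).
  k=0: C(27,0)·0.111111^0·0.888889^27 = 0.04158
  k=1: C(27,1)·0.111111^1·0.888889^26 = 0.14033
  k=2: C(27,2)·0.111111^2·0.888889^25 = 0.22804
  k=3: C(27,3)·0.111111^3·0.888889^24 = 0.23754
  k=4: C(27,4)·0.111111^4·0.888889^23 = 0.17816
1 − 0.82565 = 0.17435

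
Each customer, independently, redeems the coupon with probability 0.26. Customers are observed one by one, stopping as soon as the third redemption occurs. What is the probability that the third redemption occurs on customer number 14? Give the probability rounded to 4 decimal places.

0.0500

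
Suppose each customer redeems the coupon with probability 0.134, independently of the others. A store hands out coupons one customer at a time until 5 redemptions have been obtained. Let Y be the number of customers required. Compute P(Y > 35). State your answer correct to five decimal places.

0.48725

Needing more than 35 customers ⇔ fewer than 5 successes in the first 35. With X ~ Binomial(35, 0.134), P(Y > 35) = P(X ≤ 4).
  k=0: C(35,0)·0.134^0·0.866^35 = 0.0065032
  k=1: C(35,1)·0.134^1·0.866^34 = 0.0352193
  k=2: C(35,2)·0.134^2·0.866^33 = 0.0926439
  k=3: C(35,3)·0.134^3·0.866^32 = 0.1576873
  k=4: C(35,4)·0.134^4·0.866^31 = 0.1951972
P(X ≤ 4) = 0.4872509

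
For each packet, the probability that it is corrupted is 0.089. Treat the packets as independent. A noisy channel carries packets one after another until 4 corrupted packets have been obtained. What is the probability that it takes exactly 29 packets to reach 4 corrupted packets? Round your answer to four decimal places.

Y = trial on which the fourth success occurs; negative binomial, r=4, p=0.089.
P(Y=29) = C(28,3) · p^4 · (1−p)^25
= 3276 · 6.2742e-05 · 0.097266 = 0.019992

0.0200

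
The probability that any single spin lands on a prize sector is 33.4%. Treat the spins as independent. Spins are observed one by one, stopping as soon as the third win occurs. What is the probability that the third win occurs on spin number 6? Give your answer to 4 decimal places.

Y = trial on which the third success occurs; negative binomial, r=3, p=0.334.
P(Y=6) = C(5,2) · p^3 · (1−p)^3
= 10 · 0.03726 · 0.29541 = 0.110068

0.1101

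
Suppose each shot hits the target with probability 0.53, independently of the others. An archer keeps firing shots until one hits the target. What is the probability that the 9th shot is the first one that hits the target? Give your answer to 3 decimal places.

Geometric (trials to first success), p = 0.53.
P(Y = 9) = (1−p)^8 · p = 0.0023811 · 0.53 = 0.00126

0.001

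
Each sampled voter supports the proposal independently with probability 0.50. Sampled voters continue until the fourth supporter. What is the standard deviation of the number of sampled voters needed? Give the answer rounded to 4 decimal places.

2.8284

Y = total sampled voters until the fourth success; negative binomial with r=4, p=0.50.
SD(Y) = √[r(1−p)/p²] = √(8.000000) = 2.828427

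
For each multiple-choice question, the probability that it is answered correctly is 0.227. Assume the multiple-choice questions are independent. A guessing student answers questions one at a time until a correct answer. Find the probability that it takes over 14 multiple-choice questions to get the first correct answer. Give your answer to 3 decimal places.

0.027

Y = number of multiple-choice questions to the first success; geometric, p = 0.227.
P(Y > 14) = P(first 14 all fail) = (1−p)^14 = 0.02720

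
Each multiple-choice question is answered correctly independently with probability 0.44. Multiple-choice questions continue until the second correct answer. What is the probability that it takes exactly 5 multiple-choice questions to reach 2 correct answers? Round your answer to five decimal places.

Y = trial on which the second success occurs; negative binomial, r=2, p=0.44.
P(Y=5) = C(4,1) · p^2 · (1−p)^3
= 4 · 0.1936 · 0.17562 = 0.1359970

0.13600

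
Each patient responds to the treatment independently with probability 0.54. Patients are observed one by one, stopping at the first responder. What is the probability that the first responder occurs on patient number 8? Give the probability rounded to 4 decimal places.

Geometric (trials to first success), p = 0.54.
P(Y = 8) = (1−p)^7 · p = 0.0043582 · 0.54 = 0.002353

0.0024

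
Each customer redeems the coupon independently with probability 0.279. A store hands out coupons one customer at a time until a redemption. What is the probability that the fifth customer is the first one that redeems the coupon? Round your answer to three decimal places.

0.075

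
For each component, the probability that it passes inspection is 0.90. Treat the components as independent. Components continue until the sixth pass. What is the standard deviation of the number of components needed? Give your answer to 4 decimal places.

0.8607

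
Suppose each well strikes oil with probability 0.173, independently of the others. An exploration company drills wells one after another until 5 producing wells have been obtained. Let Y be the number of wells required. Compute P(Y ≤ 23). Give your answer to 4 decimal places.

Finishing within 23 wells ⇔ at least 5 successes in the first 23. With X ~ Binomial(23, 0.173), P(Y ≤ 23) = 1 − P(X ≤ 4).
  k=0: C(23,0)·0.173^0·0.827^23 = 0.012666
  k=1: C(23,1)·0.173^1·0.827^22 = 0.060939
  k=2: C(23,2)·0.173^2·0.827^21 = 0.140226
  k=3: C(23,3)·0.173^3·0.827^20 = 0.205337
  k=4: C(23,4)·0.173^4·0.827^19 = 0.214772
1 − 0.633939 = 0.366061

0.3661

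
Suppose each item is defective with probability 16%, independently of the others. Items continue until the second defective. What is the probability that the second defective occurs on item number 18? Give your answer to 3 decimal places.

0.027

Y = trial on which the second success occurs; negative binomial, r=2, p=0.16.
P(Y=18) = C(17,1) · p^2 · (1−p)^16
= 17 · 0.0256 · 0.061442 = 0.02674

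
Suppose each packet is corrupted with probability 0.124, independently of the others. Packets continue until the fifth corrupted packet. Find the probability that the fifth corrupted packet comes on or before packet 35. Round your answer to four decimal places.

0.4415

Finishing within 35 packets ⇔ at least 5 successes in the first 35. With X ~ Binomial(35, 0.124), P(Y ≤ 35) = 1 − P(X ≤ 4).
  k=0: C(35,0)·0.124^0·0.876^35 = 0.009719
  k=1: C(35,1)·0.124^1·0.876^34 = 0.048154
  k=2: C(35,2)·0.124^2·0.876^33 = 0.115877
  k=3: C(35,3)·0.124^3·0.876^32 = 0.180429
  k=4: C(35,4)·0.124^4·0.876^31 = 0.204321
1 − 0.558500 = 0.441500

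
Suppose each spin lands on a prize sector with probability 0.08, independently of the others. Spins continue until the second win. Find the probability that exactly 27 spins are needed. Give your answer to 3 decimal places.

0.021

Y = trial on which the second success occurs; negative binomial, r=2, p=0.08.
P(Y=27) = C(26,1) · p^2 · (1−p)^25
= 26 · 0.0064 · 0.12436 = 0.02069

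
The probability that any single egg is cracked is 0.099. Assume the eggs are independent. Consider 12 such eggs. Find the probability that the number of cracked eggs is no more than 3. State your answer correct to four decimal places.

0.9752

X ~ Binomial(12, 0.099); P(X ≤ 3) = Σ C(12,k) p^k (1−p)^(12−k) over k:
  k=0: C(12,0)·0.099^0·0.901^12 = 0.286218
  k=1: C(12,1)·0.099^1·0.901^11 = 0.377389
  k=2: C(12,2)·0.099^2·0.901^10 = 0.228067
  k=3: C(12,3)·0.099^3·0.901^9 = 0.083532
Total = 0.975206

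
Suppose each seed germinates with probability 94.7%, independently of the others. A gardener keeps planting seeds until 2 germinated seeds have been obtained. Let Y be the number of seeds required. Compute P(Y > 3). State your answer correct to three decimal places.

0.008

Needing more than 3 seeds ⇔ fewer than 2 successes in the first 3. With X ~ Binomial(3, 0.947), P(Y > 3) = P(X ≤ 1).
  k=0: C(3,0)·0.947^0·0.053^3 = 0.00015
  k=1: C(3,1)·0.947^1·0.053^2 = 0.00798
P(X ≤ 1) = 0.00813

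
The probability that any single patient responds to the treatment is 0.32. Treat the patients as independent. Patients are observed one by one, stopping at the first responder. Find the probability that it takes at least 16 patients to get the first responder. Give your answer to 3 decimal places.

0.003

Y = number of patients to the first success; geometric, p = 0.32.
P(Y > 15) = P(first 15 all fail) = (1−p)^15 = 0.00307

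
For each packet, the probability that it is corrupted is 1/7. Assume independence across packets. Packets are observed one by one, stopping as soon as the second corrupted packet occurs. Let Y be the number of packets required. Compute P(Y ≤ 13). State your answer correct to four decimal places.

0.5731

Finishing within 13 packets ⇔ at least 2 successes in the first 13. With X ~ Binomial(13, 0.142857), P(Y ≤ 13) = 1 − P(X ≤ 1).
  k=0: C(13,0)·0.142857^0·0.857143^13 = 0.134801
  k=1: C(13,1)·0.142857^1·0.857143^12 = 0.292068
1 − 0.426868 = 0.573132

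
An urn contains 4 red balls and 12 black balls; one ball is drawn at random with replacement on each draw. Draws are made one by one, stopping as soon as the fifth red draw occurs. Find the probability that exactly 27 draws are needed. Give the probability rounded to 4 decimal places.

0.0260

Y = trial on which the fifth success occurs; negative binomial, r=5, p=0.25.
P(Y=27) = C(26,4) · p^5 · (1−p)^22
= 14950 · 0.00097656 · 0.0017838 = 0.026043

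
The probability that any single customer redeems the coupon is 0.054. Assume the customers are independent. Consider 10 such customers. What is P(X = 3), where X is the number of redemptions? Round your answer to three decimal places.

0.013

X ~ Binomial(n=10, p=0.054).
P(X=3) = C(10,3) · p^3 · (1−p)^7
= 120 · 0.00015746 · 0.67801 = 0.01281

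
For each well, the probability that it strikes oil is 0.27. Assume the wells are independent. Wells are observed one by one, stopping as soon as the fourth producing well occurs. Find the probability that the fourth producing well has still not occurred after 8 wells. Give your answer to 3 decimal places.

0.857

Needing more than 8 wells ⇔ fewer than 4 successes in the first 8. With X ~ Binomial(8, 0.27), P(Y > 8) = P(X ≤ 3).
  k=0: C(8,0)·0.27^0·0.73^8 = 0.08065
  k=1: C(8,1)·0.27^1·0.73^7 = 0.23862
  k=2: C(8,2)·0.27^2·0.73^6 = 0.30890
  k=3: C(8,3)·0.27^3·0.73^5 = 0.22850
P(X ≤ 3) = 0.85668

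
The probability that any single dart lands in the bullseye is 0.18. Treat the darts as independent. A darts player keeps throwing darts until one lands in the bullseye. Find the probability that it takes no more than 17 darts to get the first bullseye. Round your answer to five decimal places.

0.96574

Y = number of darts to the first success; geometric, p = 0.18.
P(Y ≤ 17) = 1 − (1−p)^17 = 1 − 0.0342638 = 0.9657362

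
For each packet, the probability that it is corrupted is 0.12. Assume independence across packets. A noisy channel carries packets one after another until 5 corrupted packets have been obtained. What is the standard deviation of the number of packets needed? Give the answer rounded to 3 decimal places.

Y = total packets until the fifth success; negative binomial with r=5, p=0.12.
SD(Y) = √[r(1−p)/p²] = √(305.55556) = 17.48015

17.480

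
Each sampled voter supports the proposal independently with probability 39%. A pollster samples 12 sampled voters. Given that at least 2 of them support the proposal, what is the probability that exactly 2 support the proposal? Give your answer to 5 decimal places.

0.07330

X ~ Binomial(12, 0.39). Want P(X=2 | X≥2) = P(X=2) / P(X≥2).
P(X=2) = C(12,2)·0.39^2·0.61^10 = 0.0716096
P(X≥2) = 1 − 0.0026543 − 0.0203645 = 0.9769811
Ratio = 0.0716096 / 0.9769811 = 0.0732969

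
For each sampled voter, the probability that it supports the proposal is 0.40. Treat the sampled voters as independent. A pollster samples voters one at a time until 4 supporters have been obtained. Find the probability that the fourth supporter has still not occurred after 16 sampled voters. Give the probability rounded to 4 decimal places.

Needing more than 16 sampled voters ⇔ fewer than 4 successes in the first 16. With X ~ Binomial(16, 0.40), P(Y > 16) = P(X ≤ 3).
  k=0: C(16,0)·0.40^0·0.60^16 = 0.000282
  k=1: C(16,1)·0.40^1·0.60^15 = 0.003009
  k=2: C(16,2)·0.40^2·0.60^14 = 0.015046
  k=3: C(16,3)·0.40^3·0.60^13 = 0.046810
P(X ≤ 3) = 0.065147

0.0651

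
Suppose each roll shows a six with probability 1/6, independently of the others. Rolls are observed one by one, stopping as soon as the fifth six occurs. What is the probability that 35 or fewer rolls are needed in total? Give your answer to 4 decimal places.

0.7157

Finishing within 35 rolls ⇔ at least 5 successes in the first 35. With X ~ Binomial(35, 0.166667), P(Y ≤ 35) = 1 − P(X ≤ 4).
  k=0: C(35,0)·0.166667^0·0.833333^35 = 0.001693
  k=1: C(35,1)·0.166667^1·0.833333^34 = 0.011851
  k=2: C(35,2)·0.166667^2·0.833333^33 = 0.040293
  k=3: C(35,3)·0.166667^3·0.833333^32 = 0.088645
  k=4: C(35,4)·0.166667^4·0.833333^31 = 0.141833
1 − 0.284315 = 0.715685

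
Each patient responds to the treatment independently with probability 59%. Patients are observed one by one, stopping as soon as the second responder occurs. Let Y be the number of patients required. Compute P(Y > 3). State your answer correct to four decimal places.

0.3665

Needing more than 3 patients ⇔ fewer than 2 successes in the first 3. With X ~ Binomial(3, 0.59), P(Y > 3) = P(X ≤ 1).
  k=0: C(3,0)·0.59^0·0.41^3 = 0.068921
  k=1: C(3,1)·0.59^1·0.41^2 = 0.297537
P(X ≤ 1) = 0.366458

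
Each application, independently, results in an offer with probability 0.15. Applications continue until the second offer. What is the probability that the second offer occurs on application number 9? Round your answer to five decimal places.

Y = trial on which the second success occurs; negative binomial, r=2, p=0.15.
P(Y=9) = C(8,1) · p^2 · (1−p)^7
= 8 · 0.0225 · 0.32058 = 0.0577039

0.05770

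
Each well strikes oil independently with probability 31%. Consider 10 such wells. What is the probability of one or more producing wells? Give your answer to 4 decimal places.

P(at least one) = 1 − P(none) = 1 − (1 − 0.31)^10
= 1 − 0.024462 = 0.975538

0.9755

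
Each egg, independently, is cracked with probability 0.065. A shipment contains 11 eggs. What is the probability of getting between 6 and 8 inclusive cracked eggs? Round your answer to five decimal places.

X ~ Binomial(11, 0.065); P(6 ≤ X ≤ 8) = Σ C(11,k) p^k (1−p)^(11−k) over k:
  k=6: C(11,6)·0.065^6·0.935^5 = 0.0000249
  k=7: C(11,7)·0.065^7·0.935^4 = 0.0000012
  k=8: C(11,8)·0.065^8·0.935^3 = 0.0000000
Total = 0.0000262

0.00003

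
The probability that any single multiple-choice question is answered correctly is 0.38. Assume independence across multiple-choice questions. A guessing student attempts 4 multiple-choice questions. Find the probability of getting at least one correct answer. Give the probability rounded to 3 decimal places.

P(at least one) = 1 − P(none) = 1 − (1 − 0.38)^4
= 1 − 0.14776 = 0.85224

0.852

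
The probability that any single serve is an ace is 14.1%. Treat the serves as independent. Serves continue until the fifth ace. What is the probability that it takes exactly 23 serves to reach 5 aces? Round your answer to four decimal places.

Y = trial on which the fifth success occurs; negative binomial, r=5, p=0.141.
P(Y=23) = C(22,4) · p^5 · (1−p)^18
= 7315 · 5.5731e-05 · 0.064845 = 0.026435

0.0264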